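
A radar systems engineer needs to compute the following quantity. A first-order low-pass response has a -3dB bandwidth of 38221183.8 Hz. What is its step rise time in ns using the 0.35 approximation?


Rise time from bandwidth relationship:
tr = 0.35 / BW
   = 0.35 / 38221183.8
   = 9.157225528e-09 s
   = 9.1572 ns

9.1572 ns


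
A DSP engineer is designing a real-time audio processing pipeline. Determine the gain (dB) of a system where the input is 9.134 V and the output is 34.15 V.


Voltage gain in dB:
G = 20 * log10(Vout / Vin)
  = 20 * log10(34.15 / 9.134)
  = 20 * log10(3.738778)
  = 20 * 0.57273
  = 11.45 dB

11.45 dB


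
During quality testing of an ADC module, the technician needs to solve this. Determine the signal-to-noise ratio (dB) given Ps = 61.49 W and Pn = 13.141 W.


SNR in decibels:
SNR = 10 * log10(Ps / Pn)
    = 10 * log10(61.49 / 13.141)
    = 10 * log10(4.6792)
    = 10 * 0.6702
    = 6.7 dB

6.7 dB


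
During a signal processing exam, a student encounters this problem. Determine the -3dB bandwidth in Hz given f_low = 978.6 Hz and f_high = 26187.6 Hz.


Bandwidth is the difference of -3dB frequencies:
BW = f_high - f_low
   = 26187.6 - 978.6
   = 25209.0 Hz

25209.0 Hz


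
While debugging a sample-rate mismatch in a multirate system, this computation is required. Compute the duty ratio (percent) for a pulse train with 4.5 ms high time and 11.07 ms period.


Duty cycle as a percentage:
DC = (t_on / T) * 100
   = (4.5 / 11.07) * 100
   = 0.406504 * 100
   = 40.65 %

40.65 %


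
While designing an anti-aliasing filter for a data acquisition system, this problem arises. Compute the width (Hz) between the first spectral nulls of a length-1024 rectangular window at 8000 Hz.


Main lobe width for a rectangular window:
Width = 2 * fs / N
      = 2 * 8000 / 1024
      = 16000 / 1024
      = 15.625 Hz

15.625 Hz


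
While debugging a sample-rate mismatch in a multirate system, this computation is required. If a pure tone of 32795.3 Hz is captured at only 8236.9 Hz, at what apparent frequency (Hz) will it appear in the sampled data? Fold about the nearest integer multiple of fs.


Compute the nearest integer multiple of fs to the signal:
n = round(32795.3 / 8236.9) = 4
f_alias = |32795.3 - 4 * 8236.9|
        = |32795.3 - 32947.6|
        = 152.3 Hz

152.3


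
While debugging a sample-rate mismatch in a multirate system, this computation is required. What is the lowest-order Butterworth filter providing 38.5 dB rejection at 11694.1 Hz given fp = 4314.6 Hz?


Butterworth filter order formula:
n = log10(10^(A/10) - 1) / (2 * log10(f_stop/f_pass))
10^(38.5/10) - 1 = 7078.4578
f_stop/f_pass = 11694.1 / 4314.6 = 2.7104
n = 4.4454 -> ceil = 5

5


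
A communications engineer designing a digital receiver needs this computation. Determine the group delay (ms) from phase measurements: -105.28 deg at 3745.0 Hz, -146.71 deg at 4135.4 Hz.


Group delay from phase difference:
tau = -d(phi)/d(omega)
d(phi) = -41.43 deg = -0.72309 rad
d(omega) = 2*pi*(4135.4 - 3745.0) = 2452.9555 rad/s
tau = -(-0.72309) / 2452.9555
    = 0.2948 ms

0.2948 ms


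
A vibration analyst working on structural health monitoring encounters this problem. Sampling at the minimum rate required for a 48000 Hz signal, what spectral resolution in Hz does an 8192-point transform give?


Step 1 — Nyquist sampling rate:
fs = 2 * fmax = 2 * 48000 = 96000 Hz

Step 2 — DFT bin spacing:
df = fs / N = 96000 / 8192 = 11.7188 Hz

11.7188 Hz


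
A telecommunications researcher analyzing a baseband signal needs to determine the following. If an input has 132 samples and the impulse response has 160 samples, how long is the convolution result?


Linear convolution output length:
L = N + M - 1
  = 132 + 160 - 1
  = 291 samples

291


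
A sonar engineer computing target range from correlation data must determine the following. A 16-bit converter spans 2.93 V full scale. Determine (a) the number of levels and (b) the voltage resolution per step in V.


Step 1 — number of quantization levels:
L = 2^N = 2^16 = 65536

Step 2 — LSB step size:
delta = Vfs / L
      = 2.93 / 65536
      = 4.471e-05 V

Levels = 65536; step size = 4.471e-05 V


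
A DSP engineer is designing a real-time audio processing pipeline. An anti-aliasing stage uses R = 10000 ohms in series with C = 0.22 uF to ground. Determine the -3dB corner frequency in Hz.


Cutoff frequency of a first-order RC filter:
fc = 1 / (2 * pi * R * C)
C = 0.22 uF = 2.2e-07 F
fc = 1 / (2 * pi * 10000 * 2.2e-07)
   = 1 / 0.013823007675795
   = 72.343156 Hz

72.343156 Hz


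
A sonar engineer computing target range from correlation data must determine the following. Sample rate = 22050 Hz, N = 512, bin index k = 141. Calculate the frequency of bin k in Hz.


Frequency of DFT bin k:
f_k = k * fs / N
    = 141 * 22050 / 512
    = 3109050 / 512
    = 6072.363 Hz

6072.363 Hz


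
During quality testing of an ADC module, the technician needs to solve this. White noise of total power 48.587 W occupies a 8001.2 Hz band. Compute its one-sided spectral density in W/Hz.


Power spectral density:
PSD = P / BW
    = 48.587 / 8001.2
    = 0.00607246 W/Hz

0.00607246 W/Hz


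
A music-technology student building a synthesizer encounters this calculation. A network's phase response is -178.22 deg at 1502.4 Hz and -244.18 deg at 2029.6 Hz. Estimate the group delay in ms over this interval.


Group delay from phase difference:
tau = -d(phi)/d(omega)
d(phi) = -65.96 deg = -1.151219 rad
d(omega) = 2*pi*(2029.6 - 1502.4) = 3312.4953 rad/s
tau = -(-1.151219) / 3312.4953
    = 0.3475 ms

0.3475 ms


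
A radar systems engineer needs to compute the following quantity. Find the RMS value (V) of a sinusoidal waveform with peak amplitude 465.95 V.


RMS voltage for a sinusoidal waveform:
V_rms = V_peak / sqrt(2)
      = 465.95 / 1.414214
      = 329.476 V

329.476 V


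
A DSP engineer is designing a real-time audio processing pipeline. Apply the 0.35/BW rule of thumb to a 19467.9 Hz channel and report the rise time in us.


Rise time from bandwidth relationship:
tr = 0.35 / BW
   = 0.35 / 19467.9
   = 1.797831302e-05 s
   = 17.9783 us

17.9783 us


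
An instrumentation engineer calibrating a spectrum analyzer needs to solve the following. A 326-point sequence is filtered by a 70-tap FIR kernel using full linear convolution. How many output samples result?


Linear convolution output length:
L = N + M - 1
  = 326 + 70 - 1
  = 395 samples

395


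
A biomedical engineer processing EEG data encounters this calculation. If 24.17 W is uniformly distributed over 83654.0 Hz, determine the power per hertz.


Power spectral density:
PSD = P / BW
    = 24.17 / 83654.0
    = 0.00028893 W/Hz

0.00028893 W/Hz


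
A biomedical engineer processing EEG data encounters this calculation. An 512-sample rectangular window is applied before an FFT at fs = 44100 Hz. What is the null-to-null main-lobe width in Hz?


Main lobe width for a rectangular window:
Width = 2 * fs / N
      = 2 * 44100 / 512
      = 88200 / 512
      = 172.266 Hz

172.266 Hz


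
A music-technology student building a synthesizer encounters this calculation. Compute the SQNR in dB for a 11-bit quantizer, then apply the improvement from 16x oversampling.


Step 1 — baseline SQNR at Nyquist:
SQNR_base = 6.02*N + 1.76
          = 6.02*11 + 1.76
          = 67.98 dB

Step 2 — oversampling processing gain:
G = 10*log10(OSR) = 10*log10(16) = 12.04 dB

Step 3 — total:
SQNR_total = 67.98 + 12.04 = 80.02 dB

Base SQNR = 67.98 dB; oversampled SQNR = 80.02 dB


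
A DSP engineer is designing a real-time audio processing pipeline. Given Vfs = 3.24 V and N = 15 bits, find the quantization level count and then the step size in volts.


Step 1 — number of quantization levels:
L = 2^N = 2^15 = 32768

Step 2 — LSB step size:
delta = Vfs / L
      = 3.24 / 32768
      = 9.888e-05 V

Levels = 32768; step size = 9.888e-05 V


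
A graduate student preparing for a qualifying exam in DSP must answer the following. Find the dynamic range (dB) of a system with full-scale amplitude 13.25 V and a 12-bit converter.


Dynamic range from full-scale to LSB:
V_min = V_max / 2^bits = 13.25 / 2^12
DR = 20 * log10(V_max / V_min)
   = 20 * log10(2^12)
   = 20 * 12 * log10(2)
   = 72.25 dB

72.25 dB


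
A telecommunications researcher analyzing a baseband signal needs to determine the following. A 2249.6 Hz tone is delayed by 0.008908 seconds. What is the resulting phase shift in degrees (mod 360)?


Phase shift from frequency and time delay:
phi = 360 * f * t_delay
    = 360 * 2249.6 * 0.008908
    = 7214.2 degrees
    mod 360 = 14.2 degrees

14.2 degrees


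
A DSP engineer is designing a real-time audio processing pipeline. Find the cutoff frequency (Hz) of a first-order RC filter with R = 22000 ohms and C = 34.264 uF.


Cutoff frequency of a first-order RC filter:
fc = 1 / (2 * pi * R * C)
C = 34.264 uF = 3.4264e-05 F
fc = 1 / (2 * pi * 22000 * 3.4264e-05)
   = 1 / 4.7363153500344
   = 0.211135 Hz

0.211135 Hz


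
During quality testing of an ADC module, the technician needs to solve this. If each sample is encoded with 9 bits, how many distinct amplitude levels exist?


Number of quantization levels = 2^N
= 2^9
= 512

512


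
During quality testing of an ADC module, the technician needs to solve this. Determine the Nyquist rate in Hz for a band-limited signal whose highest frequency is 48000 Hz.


The Nyquist rate is twice the maximum frequency component.
fs_min = 2 * fmax
      = 2 * 48000
      = 96000 Hz

96000


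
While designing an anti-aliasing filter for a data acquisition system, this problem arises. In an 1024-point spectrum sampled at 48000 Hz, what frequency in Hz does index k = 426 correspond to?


Frequency of DFT bin k:
f_k = k * fs / N
    = 426 * 48000 / 1024
    = 20448000 / 1024
    = 19968.75 Hz

19968.75 Hz


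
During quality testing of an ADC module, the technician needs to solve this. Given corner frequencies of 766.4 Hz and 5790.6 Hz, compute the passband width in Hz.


Bandwidth is the difference of -3dB frequencies:
BW = f_high - f_low
   = 5790.6 - 766.4
   = 5024.2 Hz

5024.2 Hz


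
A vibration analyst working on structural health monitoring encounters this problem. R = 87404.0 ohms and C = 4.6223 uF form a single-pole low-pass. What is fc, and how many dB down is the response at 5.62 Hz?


Step 1 — cutoff frequency:
fc = 1 / (2*pi*R*C)
C = 4.6223 uF = 4.6223e-06 F
fc = 1 / (2*pi*87404.0*4.6223e-06)
   = 0.393941 Hz

Step 2 — magnitude at f = 5.62 Hz:
|H(f)| = 1 / sqrt(1 + (f/fc)^2)
f/fc = 5.62 / 0.393941 = 14.266096
|H| = 1 / sqrt(1 + 203.521495) = 0.0699247
|H|_dB = 20*log10(0.0699247) = -23.11 dB

fc = 0.393941 Hz; |H(5.62 Hz)| = -23.11 dB


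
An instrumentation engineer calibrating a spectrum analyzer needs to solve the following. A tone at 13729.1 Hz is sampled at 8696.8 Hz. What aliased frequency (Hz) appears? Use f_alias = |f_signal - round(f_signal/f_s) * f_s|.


Compute the nearest integer multiple of fs to the signal:
n = round(13729.1 / 8696.8) = 2
f_alias = |13729.1 - 2 * 8696.8|
        = |13729.1 - 17393.6|
        = 3664.5 Hz

3664.5


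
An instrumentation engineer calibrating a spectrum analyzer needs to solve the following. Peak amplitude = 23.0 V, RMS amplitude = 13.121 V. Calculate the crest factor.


Crest factor is the ratio of peak to RMS:
CF = V_peak / V_rms
   = 23.0 / 13.121
   = 1.7529

1.7529


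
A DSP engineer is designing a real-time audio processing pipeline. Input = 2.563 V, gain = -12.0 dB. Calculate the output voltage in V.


Output voltage from dB gain:
V_out = V_in * 10^(gain_dB / 20)
      = 2.563 * 10^(-12.0 / 20)
      = 2.563 * 0.251189
      = 0.6438 V

0.6438 V


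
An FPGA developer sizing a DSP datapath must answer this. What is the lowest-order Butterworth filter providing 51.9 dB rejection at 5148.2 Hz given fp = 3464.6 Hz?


Butterworth filter order formula:
n = log10(10^(A/10) - 1) / (2 * log10(f_stop/f_pass))
10^(51.9/10) - 1 = 154880.6619
f_stop/f_pass = 5148.2 / 3464.6 = 1.4859
n = 15.087 -> ceil = 16

16


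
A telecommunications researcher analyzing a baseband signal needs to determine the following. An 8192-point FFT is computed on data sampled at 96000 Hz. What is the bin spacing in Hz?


DFT frequency resolution:
df = fs / N
   = 96000 / 8192
   = 11.7188 Hz

11.7188 Hz


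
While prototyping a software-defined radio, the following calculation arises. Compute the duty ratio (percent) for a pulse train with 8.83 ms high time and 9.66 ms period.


Duty cycle as a percentage:
DC = (t_on / T) * 100
   = (8.83 / 9.66) * 100
   = 0.914079 * 100
   = 91.41 %

91.41 %


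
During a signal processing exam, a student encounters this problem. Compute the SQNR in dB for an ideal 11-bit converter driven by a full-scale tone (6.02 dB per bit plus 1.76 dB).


Theoretical SNR for a full-scale sinusoid:
SNR = 6.02 * N + 1.76
    = 6.02 * 11 + 1.76
    = 66.22 + 1.76
    = 67.98 dB

67.98 dB


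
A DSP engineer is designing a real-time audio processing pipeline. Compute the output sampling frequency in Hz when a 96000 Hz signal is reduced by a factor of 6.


Decimation reduces the sample rate:
fs_out = fs_in / M
       = 96000 / 6
       = 16000.0 Hz

16000.0 Hz


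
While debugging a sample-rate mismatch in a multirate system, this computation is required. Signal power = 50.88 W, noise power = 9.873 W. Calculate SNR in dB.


SNR in decibels:
SNR = 10 * log10(Ps / Pn)
    = 10 * log10(50.88 / 9.873)
    = 10 * log10(5.1534)
    = 10 * 0.7121
    = 7.12 dB

7.12 dB


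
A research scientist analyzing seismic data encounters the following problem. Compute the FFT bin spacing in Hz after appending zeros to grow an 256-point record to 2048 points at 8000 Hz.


Frequency resolution after zero-padding:
N_padded = 256 * 8 = 2048
df = fs / N_padded
   = 8000 / 2048
   = 3.9062 Hz

3.9062 Hz


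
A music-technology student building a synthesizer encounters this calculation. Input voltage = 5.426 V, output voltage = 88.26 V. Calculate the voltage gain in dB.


Voltage gain in dB:
G = 20 * log10(Vout / Vin)
  = 20 * log10(88.26 / 5.426)
  = 20 * log10(16.266126)
  = 20 * 1.211284
  = 24.23 dB

24.23 dB


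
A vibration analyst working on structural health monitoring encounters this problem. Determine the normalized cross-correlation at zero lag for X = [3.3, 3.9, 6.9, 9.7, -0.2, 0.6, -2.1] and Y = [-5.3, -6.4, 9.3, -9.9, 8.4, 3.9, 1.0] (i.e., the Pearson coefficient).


Pearson correlation coefficient (population):
r = cov(X,Y) / (std(X) * std(Y))
Mean X = 3.1571, Mean Y = 0.1429
Cov(X,Y) = -11.272449
Std(X) = 3.832887, Std(Y) = 6.971136
r = -0.4219

-0.4219


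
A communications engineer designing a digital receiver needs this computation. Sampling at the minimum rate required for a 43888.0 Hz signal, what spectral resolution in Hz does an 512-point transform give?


Step 1 — Nyquist sampling rate:
fs = 2 * fmax = 2 * 43888.0 = 87776.0 Hz

Step 2 — DFT bin spacing:
df = fs / N = 87776.0 / 512 = 171.4375 Hz

171.4375 Hz


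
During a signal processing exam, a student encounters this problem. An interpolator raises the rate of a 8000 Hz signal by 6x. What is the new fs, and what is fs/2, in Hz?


Step 1 — output sample rate after interpolation by L:
fs_out = L * fs_in = 6 * 8000 = 48000 Hz

Step 2 — Nyquist frequency of the output stream:
f_Nyq = fs_out / 2 = 48000 / 2 = 24000.0 Hz

fs_out = 48000 Hz; f_Nyquist = 24000.0 Hz


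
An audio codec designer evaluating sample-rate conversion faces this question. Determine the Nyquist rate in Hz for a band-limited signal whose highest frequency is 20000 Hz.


The Nyquist rate is twice the maximum frequency component.
fs_min = 2 * fmax
      = 2 * 20000
      = 40000 Hz

40000


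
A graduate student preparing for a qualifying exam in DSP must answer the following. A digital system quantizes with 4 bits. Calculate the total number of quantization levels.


Number of quantization levels = 2^N
= 2^4
= 16

16


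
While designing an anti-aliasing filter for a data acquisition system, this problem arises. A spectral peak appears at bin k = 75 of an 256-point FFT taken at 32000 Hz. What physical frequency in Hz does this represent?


Frequency of DFT bin k:
f_k = k * fs / N
    = 75 * 32000 / 256
    = 2400000 / 256
    = 9375.0 Hz

9375.0 Hz


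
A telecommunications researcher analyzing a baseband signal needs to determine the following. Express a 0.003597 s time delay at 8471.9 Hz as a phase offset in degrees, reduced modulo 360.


Phase shift from frequency and time delay:
phi = 360 * f * t_delay
    = 360 * 8471.9 * 0.003597
    = 10970.43 degrees
    mod 360 = 170.43 degrees

170.43 degrees


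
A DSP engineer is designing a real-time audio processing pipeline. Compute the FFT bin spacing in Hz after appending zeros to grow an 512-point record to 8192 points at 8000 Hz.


Frequency resolution after zero-padding:
N_padded = 512 * 16 = 8192
df = fs / N_padded
   = 8000 / 8192
   = 0.9766 Hz

0.9766 Hz


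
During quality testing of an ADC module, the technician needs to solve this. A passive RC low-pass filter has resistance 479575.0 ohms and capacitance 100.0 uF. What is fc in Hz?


Cutoff frequency of a first-order RC filter:
fc = 1 / (2 * pi * R * C)
C = 100.0 uF = 0.0001 F
fc = 1 / (2 * pi * 479575.0 * 0.0001)
   = 1 / 301.32585936906
   = 0.003319 Hz

0.003319 Hz


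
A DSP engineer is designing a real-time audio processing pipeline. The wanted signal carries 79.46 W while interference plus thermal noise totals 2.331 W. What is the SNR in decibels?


SNR in decibels:
SNR = 10 * log10(Ps / Pn)
    = 10 * log10(79.46 / 2.331)
    = 10 * log10(34.0884)
    = 10 * 1.5326
    = 15.33 dB

15.33 dB


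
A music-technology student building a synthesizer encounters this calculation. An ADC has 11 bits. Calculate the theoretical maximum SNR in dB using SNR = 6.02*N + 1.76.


Theoretical SNR for a full-scale sinusoid:
SNR = 6.02 * N + 1.76
    = 6.02 * 11 + 1.76
    = 66.22 + 1.76
    = 67.98 dB

67.98 dB


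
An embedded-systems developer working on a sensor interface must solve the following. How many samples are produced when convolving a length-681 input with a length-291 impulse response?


Linear convolution output length:
L = N + M - 1
  = 681 + 291 - 1
  = 971 samples

971


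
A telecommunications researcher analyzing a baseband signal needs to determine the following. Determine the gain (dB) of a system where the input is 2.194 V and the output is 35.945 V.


Voltage gain in dB:
G = 20 * log10(Vout / Vin)
  = 20 * log10(35.945 / 2.194)
  = 20 * log10(16.383318)
  = 20 * 1.214402
  = 24.29 dB

24.29 dB


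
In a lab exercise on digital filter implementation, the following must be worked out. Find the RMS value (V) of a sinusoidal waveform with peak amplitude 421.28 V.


RMS voltage for a sinusoidal waveform:
V_rms = V_peak / sqrt(2)
      = 421.28 / 1.414214
      = 297.89 V

297.89 V


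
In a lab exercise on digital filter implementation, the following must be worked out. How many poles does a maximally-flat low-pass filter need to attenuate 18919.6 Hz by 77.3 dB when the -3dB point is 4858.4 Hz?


Butterworth filter order formula:
n = log10(10^(A/10) - 1) / (2 * log10(f_stop/f_pass))
10^(77.3/10) - 1 = 53703178.637
f_stop/f_pass = 18919.6 / 4858.4 = 3.8942
n = 6.5462 -> ceil = 7

7


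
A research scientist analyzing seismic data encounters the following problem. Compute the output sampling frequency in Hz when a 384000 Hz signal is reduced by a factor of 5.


Decimation reduces the sample rate:
fs_out = fs_in / M
       = 384000 / 5
       = 76800.0 Hz

76800.0 Hz


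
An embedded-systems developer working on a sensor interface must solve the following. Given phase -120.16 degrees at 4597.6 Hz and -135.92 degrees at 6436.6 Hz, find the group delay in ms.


Group delay from phase difference:
tau = -d(phi)/d(omega)
d(phi) = -15.76 deg = -0.275064 rad
d(omega) = 2*pi*(6436.6 - 4597.6) = 11554.7778 rad/s
tau = -(-0.275064) / 11554.7778
    = 0.0238 ms

0.0238 ms


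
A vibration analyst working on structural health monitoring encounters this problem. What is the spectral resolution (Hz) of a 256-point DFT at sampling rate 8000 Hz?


DFT frequency resolution:
df = fs / N
   = 8000 / 256
   = 31.25 Hz

31.25 Hz


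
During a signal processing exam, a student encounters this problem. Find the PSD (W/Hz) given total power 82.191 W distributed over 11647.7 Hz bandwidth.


Power spectral density:
PSD = P / BW
    = 82.191 / 11647.7
    = 0.00705641 W/Hz

0.00705641 W/Hz


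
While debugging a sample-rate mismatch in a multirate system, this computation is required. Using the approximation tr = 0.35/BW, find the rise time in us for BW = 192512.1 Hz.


Rise time from bandwidth relationship:
tr = 0.35 / BW
   = 0.35 / 192512.1
   = 1.81806754e-06 s
   = 1.8181 us

1.8181 us


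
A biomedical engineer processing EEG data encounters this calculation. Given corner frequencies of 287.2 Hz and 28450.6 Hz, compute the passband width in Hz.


Bandwidth is the difference of -3dB frequencies:
BW = f_high - f_low
   = 28450.6 - 287.2
   = 28163.4 Hz

28163.4 Hz


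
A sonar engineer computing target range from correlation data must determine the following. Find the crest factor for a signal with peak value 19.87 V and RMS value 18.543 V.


Crest factor is the ratio of peak to RMS:
CF = V_peak / V_rms
   = 19.87 / 18.543
   = 1.0716

1.0716


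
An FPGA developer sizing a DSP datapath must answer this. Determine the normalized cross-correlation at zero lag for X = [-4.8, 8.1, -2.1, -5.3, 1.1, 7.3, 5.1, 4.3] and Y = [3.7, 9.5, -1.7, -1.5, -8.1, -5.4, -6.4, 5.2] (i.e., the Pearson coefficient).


Pearson correlation coefficient (population):
r = cov(X,Y) / (std(X) * std(Y))
Mean X = 1.7125, Mean Y = -0.5875
Cov(X,Y) = 2.518594
Std(X) = 4.958437, Std(Y) = 5.799663
r = 0.0876

0.0876


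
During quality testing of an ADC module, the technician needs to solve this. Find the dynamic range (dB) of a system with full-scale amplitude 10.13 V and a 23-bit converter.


Dynamic range from full-scale to LSB:
V_min = V_max / 2^bits = 10.13 / 2^23
DR = 20 * log10(V_max / V_min)
   = 20 * log10(2^23)
   = 20 * 23 * log10(2)
   = 138.47 dB

138.47 dB


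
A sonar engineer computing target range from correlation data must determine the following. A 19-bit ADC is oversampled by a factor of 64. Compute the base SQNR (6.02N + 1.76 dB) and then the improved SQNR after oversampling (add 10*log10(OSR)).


Step 1 — baseline SQNR at Nyquist:
SQNR_base = 6.02*N + 1.76
          = 6.02*19 + 1.76
          = 116.14 dB

Step 2 — oversampling processing gain:
G = 10*log10(OSR) = 10*log10(64) = 18.06 dB

Step 3 — total:
SQNR_total = 116.14 + 18.06 = 134.2 dB

Base SQNR = 116.14 dB; oversampled SQNR = 134.2 dB


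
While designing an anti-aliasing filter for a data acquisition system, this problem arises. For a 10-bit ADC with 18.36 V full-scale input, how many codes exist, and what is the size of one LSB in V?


Step 1 — number of quantization levels:
L = 2^N = 2^10 = 1024

Step 2 — LSB step size:
delta = Vfs / L
      = 18.36 / 1024
      = 0.01792969 V

Levels = 1024; step size = 0.01792969 V


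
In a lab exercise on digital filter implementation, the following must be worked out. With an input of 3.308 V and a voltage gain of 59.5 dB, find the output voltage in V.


Output voltage from dB gain:
V_out = V_in * 10^(gain_dB / 20)
      = 3.308 * 10^(59.5 / 20)
      = 3.308 * 944.060876
      = 3122.9534 V

3122.9534 V


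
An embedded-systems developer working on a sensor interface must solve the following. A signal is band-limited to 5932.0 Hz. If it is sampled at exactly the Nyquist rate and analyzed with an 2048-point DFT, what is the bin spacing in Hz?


Step 1 — Nyquist sampling rate:
fs = 2 * fmax = 2 * 5932.0 = 11864.0 Hz

Step 2 — DFT bin spacing:
df = fs / N = 11864.0 / 2048 = 5.793 Hz

5.793 Hz


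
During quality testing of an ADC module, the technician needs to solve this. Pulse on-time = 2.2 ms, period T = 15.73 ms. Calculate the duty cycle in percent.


Duty cycle as a percentage:
DC = (t_on / T) * 100
   = (2.2 / 15.73) * 100
   = 0.13986 * 100
   = 13.99 %

13.99 %


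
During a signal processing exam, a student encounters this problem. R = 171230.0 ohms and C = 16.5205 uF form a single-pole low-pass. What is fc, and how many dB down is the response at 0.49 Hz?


Step 1 — cutoff frequency:
fc = 1 / (2*pi*R*C)
C = 16.5205 uF = 1.65205e-05 F
fc = 1 / (2*pi*171230.0*1.65205e-05)
   = 0.0562622 Hz

Step 2 — magnitude at f = 0.49 Hz:
|H(f)| = 1 / sqrt(1 + (f/fc)^2)
f/fc = 0.49 / 0.0562622 = 8.709222
|H| = 1 / sqrt(1 + 75.850548) = 0.1140713
|H|_dB = 20*log10(0.1140713) = -18.86 dB

fc = 0.0562622 Hz; |H(0.49 Hz)| = -18.86 dB


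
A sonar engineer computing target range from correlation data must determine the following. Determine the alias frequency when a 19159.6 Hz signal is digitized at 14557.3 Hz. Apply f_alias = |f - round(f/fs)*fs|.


Compute the nearest integer multiple of fs to the signal:
n = round(19159.6 / 14557.3) = 1
f_alias = |19159.6 - 1 * 14557.3|
        = |19159.6 - 14557.3|
        = 4602.3 Hz

4602.3


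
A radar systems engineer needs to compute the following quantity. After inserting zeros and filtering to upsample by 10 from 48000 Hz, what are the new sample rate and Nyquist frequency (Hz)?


Step 1 — output sample rate after interpolation by L:
fs_out = L * fs_in = 10 * 48000 = 480000 Hz

Step 2 — Nyquist frequency of the output stream:
f_Nyq = fs_out / 2 = 480000 / 2 = 240000.0 Hz

fs_out = 480000 Hz; f_Nyquist = 240000.0 Hz


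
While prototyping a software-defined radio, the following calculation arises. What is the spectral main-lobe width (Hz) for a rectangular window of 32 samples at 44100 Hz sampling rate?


Main lobe width for a rectangular window:
Width = 2 * fs / N
      = 2 * 44100 / 32
      = 88200 / 32
      = 2756.25 Hz

2756.25 Hz


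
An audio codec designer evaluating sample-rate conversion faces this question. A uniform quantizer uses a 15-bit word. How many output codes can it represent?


Number of quantization levels = 2^N
= 2^15
= 32768

32768


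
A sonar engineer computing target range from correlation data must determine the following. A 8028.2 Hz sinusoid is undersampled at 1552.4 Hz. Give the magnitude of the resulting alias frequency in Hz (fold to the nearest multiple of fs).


Compute the nearest integer multiple of fs to the signal:
n = round(8028.2 / 1552.4) = 5
f_alias = |8028.2 - 5 * 1552.4|
        = |8028.2 - 7762.0|
        = 266.2 Hz

266.2


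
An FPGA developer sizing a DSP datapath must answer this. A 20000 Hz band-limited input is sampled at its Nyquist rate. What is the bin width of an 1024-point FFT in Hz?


Step 1 — Nyquist sampling rate:
fs = 2 * fmax = 2 * 20000 = 40000 Hz

Step 2 — DFT bin spacing:
df = fs / N = 40000 / 1024 = 39.0625 Hz

39.0625 Hz


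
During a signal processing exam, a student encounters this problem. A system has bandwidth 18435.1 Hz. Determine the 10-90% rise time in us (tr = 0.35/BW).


Rise time from bandwidth relationship:
tr = 0.35 / BW
   = 0.35 / 18435.1
   = 1.898552218e-05 s
   = 18.9855 us

18.9855 us


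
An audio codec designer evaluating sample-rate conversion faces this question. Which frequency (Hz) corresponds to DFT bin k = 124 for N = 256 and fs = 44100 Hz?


Frequency of DFT bin k:
f_k = k * fs / N
    = 124 * 44100 / 256
    = 5468400 / 256
    = 21360.938 Hz

21360.938 Hz


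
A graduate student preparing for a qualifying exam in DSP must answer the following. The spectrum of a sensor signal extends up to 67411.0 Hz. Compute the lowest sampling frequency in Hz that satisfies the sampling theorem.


The Nyquist rate is twice the maximum frequency component.
fs_min = 2 * fmax
      = 2 * 67411.0
      = 134822.0 Hz

134822.0


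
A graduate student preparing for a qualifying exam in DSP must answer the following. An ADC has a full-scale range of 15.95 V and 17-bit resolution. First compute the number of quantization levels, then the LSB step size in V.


Step 1 — number of quantization levels:
L = 2^N = 2^17 = 131072

Step 2 — LSB step size:
delta = Vfs / L
      = 15.95 / 131072
      = 0.00012169 V

Levels = 131072; step size = 0.00012169 V


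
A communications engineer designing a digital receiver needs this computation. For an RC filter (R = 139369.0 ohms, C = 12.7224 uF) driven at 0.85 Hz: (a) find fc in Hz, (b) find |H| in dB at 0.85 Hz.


Step 1 — cutoff frequency:
fc = 1 / (2*pi*R*C)
C = 12.7224 uF = 1.27224e-05 F
fc = 1 / (2*pi*139369.0*1.27224e-05)
   = 0.0897604 Hz

Step 2 — magnitude at f = 0.85 Hz:
|H(f)| = 1 / sqrt(1 + (f/fc)^2)
f/fc = 0.85 / 0.0897604 = 9.469655
|H| = 1 / sqrt(1 + 89.674366) = 0.1050165
|H|_dB = 20*log10(0.1050165) = -19.57 dB

fc = 0.0897604 Hz; |H(0.85 Hz)| = -19.57 dB


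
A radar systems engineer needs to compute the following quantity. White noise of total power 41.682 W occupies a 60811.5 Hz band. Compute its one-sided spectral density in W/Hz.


Power spectral density:
PSD = P / BW
    = 41.682 / 60811.5
    = 0.00068543 W/Hz

0.00068543 W/Hz


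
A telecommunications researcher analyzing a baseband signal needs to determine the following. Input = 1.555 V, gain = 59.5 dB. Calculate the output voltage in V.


Output voltage from dB gain:
V_out = V_in * 10^(gain_dB / 20)
      = 1.555 * 10^(59.5 / 20)
      = 1.555 * 944.060876
      = 1468.0147 V

1468.0147 V


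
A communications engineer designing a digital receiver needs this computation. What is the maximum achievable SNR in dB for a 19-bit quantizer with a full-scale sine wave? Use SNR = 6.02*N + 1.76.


Theoretical SNR for a full-scale sinusoid:
SNR = 6.02 * N + 1.76
    = 6.02 * 19 + 1.76
    = 114.38 + 1.76
    = 116.14 dB

116.14 dB


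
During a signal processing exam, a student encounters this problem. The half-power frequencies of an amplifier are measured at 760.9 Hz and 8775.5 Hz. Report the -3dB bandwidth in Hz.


Bandwidth is the difference of -3dB frequencies:
BW = f_high - f_low
   = 8775.5 - 760.9
   = 8014.6 Hz

8014.6 Hz


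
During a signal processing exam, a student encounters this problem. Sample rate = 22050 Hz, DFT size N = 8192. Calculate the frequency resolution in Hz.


DFT frequency resolution:
df = fs / N
   = 22050 / 8192
   = 2.6917 Hz

2.6917 Hz


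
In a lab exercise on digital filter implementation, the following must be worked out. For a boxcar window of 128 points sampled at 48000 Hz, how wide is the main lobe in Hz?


Main lobe width for a rectangular window:
Width = 2 * fs / N
      = 2 * 48000 / 128
      = 96000 / 128
      = 750.0 Hz

750.0 Hz


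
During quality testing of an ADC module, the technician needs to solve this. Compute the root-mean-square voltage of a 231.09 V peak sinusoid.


RMS voltage for a sinusoidal waveform:
V_rms = V_peak / sqrt(2)
      = 231.09 / 1.414214
      = 163.405 V

163.405 V


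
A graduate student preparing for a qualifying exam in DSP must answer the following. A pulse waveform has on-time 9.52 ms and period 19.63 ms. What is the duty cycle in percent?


Duty cycle as a percentage:
DC = (t_on / T) * 100
   = (9.52 / 19.63) * 100
   = 0.484972 * 100
   = 48.5 %

48.5 %


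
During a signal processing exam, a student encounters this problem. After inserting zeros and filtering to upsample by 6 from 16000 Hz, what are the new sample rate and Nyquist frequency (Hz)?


Step 1 — output sample rate after interpolation by L:
fs_out = L * fs_in = 6 * 16000 = 96000 Hz

Step 2 — Nyquist frequency of the output stream:
f_Nyq = fs_out / 2 = 96000 / 2 = 48000.0 Hz

fs_out = 96000 Hz; f_Nyquist = 48000.0 Hz


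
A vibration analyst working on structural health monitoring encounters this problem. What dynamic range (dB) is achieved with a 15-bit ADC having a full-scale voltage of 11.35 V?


Dynamic range from full-scale to LSB:
V_min = V_max / 2^bits = 11.35 / 2^15
DR = 20 * log10(V_max / V_min)
   = 20 * log10(2^15)
   = 20 * 15 * log10(2)
   = 90.31 dB

90.31 dB


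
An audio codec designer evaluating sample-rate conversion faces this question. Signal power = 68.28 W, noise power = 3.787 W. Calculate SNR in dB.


SNR in decibels:
SNR = 10 * log10(Ps / Pn)
    = 10 * log10(68.28 / 3.787)
    = 10 * log10(18.0301)
    = 10 * 1.256
    = 12.56 dB

12.56 dB


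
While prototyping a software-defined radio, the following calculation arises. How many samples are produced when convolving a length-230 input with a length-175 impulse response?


Linear convolution output length:
L = N + M - 1
  = 230 + 175 - 1
  = 404 samples

404


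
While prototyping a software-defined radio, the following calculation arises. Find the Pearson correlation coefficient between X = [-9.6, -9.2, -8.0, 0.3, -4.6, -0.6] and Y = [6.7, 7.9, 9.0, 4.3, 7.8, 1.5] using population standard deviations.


Pearson correlation coefficient (population):
r = cov(X,Y) / (std(X) * std(Y))
Mean X = -5.2833, Mean Y = 6.2
Cov(X,Y) = -7.991667
Std(X) = 3.977611, Std(Y) = 2.557342
r = -0.7856

-0.7856


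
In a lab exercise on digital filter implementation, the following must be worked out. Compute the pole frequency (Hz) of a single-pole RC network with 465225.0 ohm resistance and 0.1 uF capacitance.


Cutoff frequency of a first-order RC filter:
fc = 1 / (2 * pi * R * C)
C = 0.1 uF = 1e-07 F
fc = 1 / (2 * pi * 465225.0 * 1e-07)
   = 1 / 0.29230948845326
   = 3.421032 Hz

3.421032 Hz


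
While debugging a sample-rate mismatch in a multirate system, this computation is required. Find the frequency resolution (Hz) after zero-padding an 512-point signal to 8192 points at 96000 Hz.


Frequency resolution after zero-padding:
N_padded = 512 * 16 = 8192
df = fs / N_padded
   = 96000 / 8192
   = 11.7188 Hz

11.7188 Hz


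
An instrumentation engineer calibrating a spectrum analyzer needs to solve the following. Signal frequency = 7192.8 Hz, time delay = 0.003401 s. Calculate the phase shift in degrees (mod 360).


Phase shift from frequency and time delay:
phi = 360 * f * t_delay
    = 360 * 7192.8 * 0.003401
    = 8806.58 degrees
    mod 360 = 166.58 degrees

166.58 degrees


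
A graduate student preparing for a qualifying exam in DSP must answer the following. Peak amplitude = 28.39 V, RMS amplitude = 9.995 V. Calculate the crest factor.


Crest factor is the ratio of peak to RMS:
CF = V_peak / V_rms
   = 28.39 / 9.995
   = 2.8404

2.8404


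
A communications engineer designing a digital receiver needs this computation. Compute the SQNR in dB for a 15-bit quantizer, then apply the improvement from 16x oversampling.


Step 1 — baseline SQNR at Nyquist:
SQNR_base = 6.02*N + 1.76
          = 6.02*15 + 1.76
          = 92.06 dB

Step 2 — oversampling processing gain:
G = 10*log10(OSR) = 10*log10(16) = 12.04 dB

Step 3 — total:
SQNR_total = 92.06 + 12.04 = 104.1 dB

Base SQNR = 92.06 dB; oversampled SQNR = 104.1 dB


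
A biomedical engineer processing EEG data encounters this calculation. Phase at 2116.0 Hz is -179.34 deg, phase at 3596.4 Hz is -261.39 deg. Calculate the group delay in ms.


Group delay from phase difference:
tau = -d(phi)/d(omega)
d(phi) = -82.05 deg = -1.432043 rad
d(omega) = 2*pi*(3596.4 - 2116.0) = 9301.6275 rad/s
tau = -(-1.432043) / 9301.6275
    = 0.154 ms

0.154 ms


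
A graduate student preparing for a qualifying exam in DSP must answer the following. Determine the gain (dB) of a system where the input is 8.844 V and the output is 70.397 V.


Voltage gain in dB:
G = 20 * log10(Vout / Vin)
  = 20 * log10(70.397 / 8.844)
  = 20 * log10(7.95986)
  = 20 * 0.900905
  = 18.02 dB

18.02 dB


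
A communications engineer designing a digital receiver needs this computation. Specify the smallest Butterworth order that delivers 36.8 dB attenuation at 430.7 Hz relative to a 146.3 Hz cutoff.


Butterworth filter order formula:
n = log10(10^(A/10) - 1) / (2 * log10(f_stop/f_pass))
10^(36.8/10) - 1 = 4785.3009
f_stop/f_pass = 430.7 / 146.3 = 2.944
n = 3.9237 -> ceil = 4

4


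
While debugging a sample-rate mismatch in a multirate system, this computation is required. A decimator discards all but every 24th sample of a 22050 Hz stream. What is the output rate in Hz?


Decimation reduces the sample rate:
fs_out = fs_in / M
       = 22050 / 24
       = 918.75 Hz

918.75 Hz


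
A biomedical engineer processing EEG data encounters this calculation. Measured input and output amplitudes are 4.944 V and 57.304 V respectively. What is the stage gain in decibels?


Voltage gain in dB:
G = 20 * log10(Vout / Vin)
  = 20 * log10(57.304 / 4.944)
  = 20 * log10(11.590615)
  = 20 * 1.064106
  = 21.28 dB

21.28 dB


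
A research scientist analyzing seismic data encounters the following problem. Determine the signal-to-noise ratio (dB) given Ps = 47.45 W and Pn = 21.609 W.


SNR in decibels:
SNR = 10 * log10(Ps / Pn)
    = 10 * log10(47.45 / 21.609)
    = 10 * log10(2.1958)
    = 10 * 0.3416
    = 3.42 dB

3.42 dB


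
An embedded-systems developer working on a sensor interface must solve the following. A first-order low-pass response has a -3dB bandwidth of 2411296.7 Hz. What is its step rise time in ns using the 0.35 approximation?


Rise time from bandwidth relationship:
tr = 0.35 / BW
   = 0.35 / 2411296.7
   = 1.451501178e-07 s
   = 145.1501 ns

145.1501 ns


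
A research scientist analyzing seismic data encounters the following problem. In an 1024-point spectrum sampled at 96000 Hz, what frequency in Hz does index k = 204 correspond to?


Frequency of DFT bin k:
f_k = k * fs / N
    = 204 * 96000 / 1024
    = 19584000 / 1024
    = 19125.0 Hz

19125.0 Hz


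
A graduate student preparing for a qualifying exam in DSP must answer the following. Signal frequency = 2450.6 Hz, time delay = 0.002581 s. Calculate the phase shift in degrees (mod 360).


Phase shift from frequency and time delay:
phi = 360 * f * t_delay
    = 360 * 2450.6 * 0.002581
    = 2277.0 degrees
    mod 360 = 117.0 degrees

117.0 degrees


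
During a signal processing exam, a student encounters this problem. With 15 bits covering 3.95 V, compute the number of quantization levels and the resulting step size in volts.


Step 1 — number of quantization levels:
L = 2^N = 2^15 = 32768

Step 2 — LSB step size:
delta = Vfs / L
      = 3.95 / 32768
      = 0.00012054 V

Levels = 32768; step size = 0.00012054 V


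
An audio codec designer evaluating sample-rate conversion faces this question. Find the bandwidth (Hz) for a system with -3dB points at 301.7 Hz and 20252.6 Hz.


Bandwidth is the difference of -3dB frequencies:
BW = f_high - f_low
   = 20252.6 - 301.7
   = 19950.9 Hz

19950.9 Hz


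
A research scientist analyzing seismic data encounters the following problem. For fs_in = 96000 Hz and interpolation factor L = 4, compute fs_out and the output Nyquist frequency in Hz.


Step 1 — output sample rate after interpolation by L:
fs_out = L * fs_in = 4 * 96000 = 384000 Hz

Step 2 — Nyquist frequency of the output stream:
f_Nyq = fs_out / 2 = 384000 / 2 = 192000.0 Hz

fs_out = 384000 Hz; f_Nyquist = 192000.0 Hz


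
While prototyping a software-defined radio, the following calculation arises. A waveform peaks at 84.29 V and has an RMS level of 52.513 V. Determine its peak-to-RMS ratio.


Crest factor is the ratio of peak to RMS:
CF = V_peak / V_rms
   = 84.29 / 52.513
   = 1.6051

1.6051


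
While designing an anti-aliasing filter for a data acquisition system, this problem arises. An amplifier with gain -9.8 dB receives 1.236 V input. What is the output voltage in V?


Output voltage from dB gain:
V_out = V_in * 10^(gain_dB / 20)
      = 1.236 * 10^(-9.8 / 20)
      = 1.236 * 0.323594
      = 0.4 V

0.4 V
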